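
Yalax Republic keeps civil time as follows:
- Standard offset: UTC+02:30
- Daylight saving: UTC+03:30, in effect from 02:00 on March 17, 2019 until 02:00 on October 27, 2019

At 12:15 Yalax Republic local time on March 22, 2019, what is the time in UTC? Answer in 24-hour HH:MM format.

08:45

March 22, 2019 falls between 17 March and 27 October, so daylight saving is in effect and Yalax Republic is at UTC+03:30.
12:15 local − 3h30m = 08:45 UTC.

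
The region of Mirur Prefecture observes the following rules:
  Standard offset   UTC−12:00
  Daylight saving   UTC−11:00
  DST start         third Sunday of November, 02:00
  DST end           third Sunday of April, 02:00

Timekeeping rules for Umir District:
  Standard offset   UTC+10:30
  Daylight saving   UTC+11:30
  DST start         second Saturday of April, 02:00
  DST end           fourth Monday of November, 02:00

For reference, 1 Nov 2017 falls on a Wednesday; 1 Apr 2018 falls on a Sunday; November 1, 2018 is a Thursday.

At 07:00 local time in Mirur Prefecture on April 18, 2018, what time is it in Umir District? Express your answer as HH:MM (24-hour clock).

1 November 2017 is a Wednesday, so the first Sunday is November 5 and the third is November 19.
1 April 2018 is a Sunday, so the first Sunday is April 1 and the third is April 15.
Daylight saving runs 19 November 2017 – 15 April 2018; April 18, 2018 is outside that window, so Mirur Prefecture is on standard time at UTC−12:00.
07:00 Mirur Prefecture + 12h = 19:00 UTC.
1 April 2018 is a Sunday, so the first Saturday is April 7 and the second is April 14.
1 November 2018 is a Thursday, so the first Monday is November 5 and the fourth is November 26.
At the standard offset (UTC+10:30), 19:00 UTC + 10h30m = 05:30 Umir District standard time (rolling into the next day, 19 April 2018).
The standard-time date in Umir District, April 19, 2018, lies within the daylight-saving period (14 April – 26 November), so Umir District is on daylight time, UTC+11:30.
19:00 UTC + 11h30m = 06:30 Umir District (rolling into the next day, 19 April 2018).

06:30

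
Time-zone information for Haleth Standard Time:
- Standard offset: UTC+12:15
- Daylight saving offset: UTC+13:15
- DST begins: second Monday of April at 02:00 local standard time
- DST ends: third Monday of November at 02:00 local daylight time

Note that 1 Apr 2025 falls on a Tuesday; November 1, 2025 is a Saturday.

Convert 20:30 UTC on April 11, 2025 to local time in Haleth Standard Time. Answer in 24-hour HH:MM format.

08:45

1 April 2025 is a Tuesday, so the first Monday is April 7 and the second is April 14.
1 November 2025 is a Saturday, so the first Monday is November 3 and the third is November 17.
At the standard offset (UTC+12:15), 20:30 UTC + 12h15m = 08:45 Haleth Standard Time standard time (rolling into the next day, 12 April 2025).
The standard-time date in Haleth Standard Time, April 12, 2025, is outside the daylight-saving period (14 April – 17 November), so Haleth Standard Time is on standard time, UTC+12:15.
20:30 UTC + 12h15m = 08:45 local (rolling into the next day, 12 April 2025).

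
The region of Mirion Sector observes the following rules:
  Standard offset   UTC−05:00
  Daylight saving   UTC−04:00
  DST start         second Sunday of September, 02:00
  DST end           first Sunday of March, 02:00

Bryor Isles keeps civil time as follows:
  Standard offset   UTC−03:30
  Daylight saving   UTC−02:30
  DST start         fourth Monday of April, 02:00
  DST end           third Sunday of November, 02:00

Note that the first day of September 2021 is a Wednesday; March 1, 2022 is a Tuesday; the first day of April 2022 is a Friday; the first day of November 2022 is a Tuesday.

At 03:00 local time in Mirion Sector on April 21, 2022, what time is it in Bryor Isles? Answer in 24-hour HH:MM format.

04:30

1 September 2021 is a Wednesday, so the first Sunday is September 5 and the second is September 12.
1 March 2022 is a Tuesday, so the first Sunday is March 6.
April 21, 2022 is outside the daylight-saving period (12 September 2021 – 6 March 2022), so Mirion Sector is on standard time, UTC−05:00.
03:00 Mirion Sector + 5h = 08:00 UTC.
1 April 2022 is a Friday, so the first Monday is April 4 and the fourth is April 25.
1 November 2022 is a Tuesday, so the first Sunday is November 6 and the third is November 20.
At the standard offset (UTC−03:30), 08:00 UTC − 3h30m = 04:30 Bryor Isles standard time.
Daylight saving runs 25 April – 20 November; the standard-time date in Bryor Isles, April 21, 2022, is outside that window, so Bryor Isles is on standard time at UTC−03:30.
08:00 UTC − 3h30m = 04:30 Bryor Isles.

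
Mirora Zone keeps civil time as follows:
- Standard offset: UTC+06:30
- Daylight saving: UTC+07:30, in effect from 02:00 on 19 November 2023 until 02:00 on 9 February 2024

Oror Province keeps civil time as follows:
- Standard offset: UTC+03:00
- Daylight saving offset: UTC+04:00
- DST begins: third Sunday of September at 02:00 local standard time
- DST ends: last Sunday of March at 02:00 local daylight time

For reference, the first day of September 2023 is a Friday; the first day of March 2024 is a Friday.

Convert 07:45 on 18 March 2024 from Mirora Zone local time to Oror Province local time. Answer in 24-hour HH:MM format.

05:15

Daylight saving runs 19 November 2023 – 9 February 2024; 18 March 2024 is outside that window, so Mirora Zone is on standard time at UTC+06:30.
07:45 Mirora Zone − 6h30m = 01:15 UTC.
1 September 2023 is a Friday, so the first Sunday is September 3 and the third is September 17.
1 March 2024 is a Friday, so Sundays fall on 3, 10, 17, 24, 31; the last is March 31.
At the standard offset (UTC+03:00), 01:15 UTC + 3h = 04:15 Oror Province standard time.
Daylight saving runs 17 September 2023 – 31 March 2024; the standard-time date in Oror Province, 18 March 2024, is inside that window, so Oror Province is at UTC+04:00.
01:15 UTC + 4h = 05:15 Oror Province.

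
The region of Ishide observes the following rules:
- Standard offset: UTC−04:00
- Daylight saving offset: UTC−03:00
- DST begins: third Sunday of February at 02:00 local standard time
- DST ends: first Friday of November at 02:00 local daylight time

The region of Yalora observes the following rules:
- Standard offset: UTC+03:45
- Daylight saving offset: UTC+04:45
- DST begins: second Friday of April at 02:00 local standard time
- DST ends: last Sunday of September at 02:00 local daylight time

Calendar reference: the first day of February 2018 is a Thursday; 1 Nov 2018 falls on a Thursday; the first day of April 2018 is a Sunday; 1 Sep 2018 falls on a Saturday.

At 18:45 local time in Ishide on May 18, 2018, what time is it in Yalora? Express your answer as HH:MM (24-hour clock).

1 February 2018 is a Thursday, so the first Sunday is February 4 and the third is February 18.
1 November 2018 is a Thursday, so the first Friday is November 2.
May 18, 2018 lies within the daylight-saving period (18 February – 2 November), so Ishide is on daylight time, UTC−03:00.
18:45 Ishide + 3h = 21:45 UTC.
1 April 2018 is a Sunday, so the first Friday is April 6 and the second is April 13.
1 September 2018 is a Saturday, so Sundays fall on 2, 9, 16, 23, 30; the last is September 30.
At the standard offset (UTC+03:45), 21:45 UTC + 3h45m = 01:30 Yalora standard time (rolling into the next day, 19 May 2018).
The standard-time date in Yalora, May 19, 2018, lies within the daylight-saving period (13 April – 30 September), so Yalora is on daylight time, UTC+04:45.
21:45 UTC + 4h45m = 02:30 Yalora (rolling into the next day, 19 May 2018).

02:30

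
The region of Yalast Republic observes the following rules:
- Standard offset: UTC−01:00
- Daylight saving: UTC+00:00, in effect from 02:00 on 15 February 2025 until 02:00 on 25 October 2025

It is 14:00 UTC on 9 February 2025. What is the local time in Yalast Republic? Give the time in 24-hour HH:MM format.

At the standard offset (UTC−01:00), 14:00 UTC − 1h = 13:00 Yalast Republic standard time.
The standard-time date in Yalast Republic, 9 February 2025, is outside the daylight-saving period (15 February – 25 October), so Yalast Republic is on standard time, UTC−01:00.
14:00 UTC − 1h = 13:00 local.

13:00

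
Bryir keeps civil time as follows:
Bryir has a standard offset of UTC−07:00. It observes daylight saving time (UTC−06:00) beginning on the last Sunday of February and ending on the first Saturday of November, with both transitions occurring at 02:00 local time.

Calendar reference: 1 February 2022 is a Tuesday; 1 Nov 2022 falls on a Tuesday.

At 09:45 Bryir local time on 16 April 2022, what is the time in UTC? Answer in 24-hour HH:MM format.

15:45

1 February 2022 is a Tuesday, so Sundays fall on 6, 13, 20, 27; the last is February 27.
1 November 2022 is a Tuesday, so the first Saturday is November 5.
16 April 2022 lies within the daylight-saving period (27 February – 5 November), so Bryir is on daylight time, UTC−06:00.
09:45 local + 6h = 15:45 UTC.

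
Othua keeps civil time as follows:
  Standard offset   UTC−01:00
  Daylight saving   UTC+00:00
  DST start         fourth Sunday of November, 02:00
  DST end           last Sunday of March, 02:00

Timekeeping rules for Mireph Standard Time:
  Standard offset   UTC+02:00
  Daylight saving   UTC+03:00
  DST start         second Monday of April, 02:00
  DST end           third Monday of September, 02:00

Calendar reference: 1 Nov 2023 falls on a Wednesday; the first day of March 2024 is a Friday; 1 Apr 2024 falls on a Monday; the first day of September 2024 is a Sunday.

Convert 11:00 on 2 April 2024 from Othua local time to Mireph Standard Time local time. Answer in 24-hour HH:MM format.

1 November 2023 is a Wednesday, so the first Sunday is November 5 and the fourth is November 26.
1 March 2024 is a Friday, so Sundays fall on 3, 10, 17, 24, 31; the last is March 31.
2 April 2024 is outside the daylight-saving period (26 November 2023 – 31 March 2024), so Othua is on standard time, UTC−01:00.
11:00 Othua + 1h = 12:00 UTC.
1 April 2024 is a Monday, so the first Monday is April 1 and the second is April 8.
1 September 2024 is a Sunday, so the first Monday is September 2 and the third is September 16.
At the standard offset (UTC+02:00), 12:00 UTC + 2h = 14:00 Mireph Standard Time standard time.
Daylight saving runs 8 April – 16 September; the standard-time date in Mireph Standard Time, 2 April 2024, is outside that window, so Mireph Standard Time is on standard time at UTC+02:00.
12:00 UTC + 2h = 14:00 Mireph Standard Time.

14:00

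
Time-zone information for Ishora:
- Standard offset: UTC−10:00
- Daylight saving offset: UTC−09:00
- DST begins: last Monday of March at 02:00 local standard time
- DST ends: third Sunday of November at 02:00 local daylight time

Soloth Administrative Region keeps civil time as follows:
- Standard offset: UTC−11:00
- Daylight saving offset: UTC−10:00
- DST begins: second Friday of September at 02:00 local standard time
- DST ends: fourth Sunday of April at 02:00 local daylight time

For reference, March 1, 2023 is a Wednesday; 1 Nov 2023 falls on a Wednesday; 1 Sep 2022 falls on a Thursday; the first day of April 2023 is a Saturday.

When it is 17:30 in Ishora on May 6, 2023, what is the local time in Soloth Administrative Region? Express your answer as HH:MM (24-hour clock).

15:30

1 March 2023 is a Wednesday, so Mondays fall on 6, 13, 20, 27; the last is March 27.
1 November 2023 is a Wednesday, so the first Sunday is November 5 and the third is November 19.
May 6, 2023 falls between 27 March and 19 November, so daylight saving is in effect and Ishora is at UTC−09:00.
17:30 Ishora + 9h = 02:30 UTC (rolling into the next day, 7 May 2023).
1 September 2022 is a Thursday, so the first Friday is September 2 and the second is September 9.
1 April 2023 is a Saturday, so the first Sunday is April 2 and the fourth is April 23.
At the standard offset (UTC−11:00), 02:30 UTC − 11h = 15:30 Soloth Administrative Region standard time (rolling into the previous day, 6 May 2023).
Daylight saving runs 9 September 2022 – 23 April 2023; the standard-time date in Soloth Administrative Region, May 6, 2023, is outside that window, so Soloth Administrative Region is on standard time at UTC−11:00.
02:30 UTC − 11h = 15:30 Soloth Administrative Region (rolling into the previous day, 6 May 2023).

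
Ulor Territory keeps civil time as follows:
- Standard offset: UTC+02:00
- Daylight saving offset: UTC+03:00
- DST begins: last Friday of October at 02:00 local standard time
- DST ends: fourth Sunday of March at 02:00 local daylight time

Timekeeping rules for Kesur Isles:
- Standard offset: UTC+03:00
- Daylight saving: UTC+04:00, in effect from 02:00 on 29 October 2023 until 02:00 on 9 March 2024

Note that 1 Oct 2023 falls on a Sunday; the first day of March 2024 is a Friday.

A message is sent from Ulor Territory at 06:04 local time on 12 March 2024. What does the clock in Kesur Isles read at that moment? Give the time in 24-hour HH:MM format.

06:04

1 October 2023 is a Sunday, so Fridays fall on 6, 13, 20, 27; the last is October 27.
1 March 2024 is a Friday, so the first Sunday is March 3 and the fourth is March 24.
Daylight saving runs 27 October 2023 – 24 March 2024; 12 March 2024 is inside that window, so Ulor Territory is at UTC+03:00.
06:04 Ulor Territory − 3h = 03:04 UTC.
At the standard offset (UTC+03:00), 03:04 UTC + 3h = 06:04 Kesur Isles standard time.
The standard-time date in Kesur Isles, 12 March 2024, does not fall between 29 October 2023 and 9 March 2024, so daylight saving is not in effect and Kesur Isles is at UTC+03:00.
03:04 UTC + 3h = 06:04 Kesur Isles.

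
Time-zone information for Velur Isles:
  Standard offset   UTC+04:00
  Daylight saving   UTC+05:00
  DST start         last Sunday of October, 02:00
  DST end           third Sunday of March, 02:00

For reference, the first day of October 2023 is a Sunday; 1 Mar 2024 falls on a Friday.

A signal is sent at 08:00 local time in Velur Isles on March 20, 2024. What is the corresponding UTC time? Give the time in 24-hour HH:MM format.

1 October 2023 is a Sunday, so Sundays fall on 1, 8, 15, 22, 29; the last is October 29.
1 March 2024 is a Friday, so the first Sunday is March 3 and the third is March 17.
March 20, 2024 does not fall between 29 October 2023 and 17 March 2024, so daylight saving is not in effect and Velur Isles is at UTC+04:00.
08:00 local − 4h = 04:00 UTC.

04:00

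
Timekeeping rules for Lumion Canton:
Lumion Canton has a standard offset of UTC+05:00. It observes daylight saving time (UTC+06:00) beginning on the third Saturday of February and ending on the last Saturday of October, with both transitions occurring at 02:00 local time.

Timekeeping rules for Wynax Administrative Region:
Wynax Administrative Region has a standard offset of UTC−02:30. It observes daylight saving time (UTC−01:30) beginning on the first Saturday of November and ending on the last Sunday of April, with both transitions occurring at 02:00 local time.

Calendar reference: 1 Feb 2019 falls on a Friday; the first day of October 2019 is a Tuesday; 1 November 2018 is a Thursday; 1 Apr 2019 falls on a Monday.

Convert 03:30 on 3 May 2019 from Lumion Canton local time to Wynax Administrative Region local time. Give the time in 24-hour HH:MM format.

19:00

1 February 2019 is a Friday, so the first Saturday is February 2 and the third is February 16.
1 October 2019 is a Tuesday, so Saturdays fall on 5, 12, 19, 26; the last is October 26.
3 May 2019 lies within the daylight-saving period (16 February – 26 October), so Lumion Canton is on daylight time, UTC+06:00.
03:30 Lumion Canton − 6h = 21:30 UTC (rolling into the previous day, 2 May 2019).
1 November 2018 is a Thursday, so the first Saturday is November 3.
1 April 2019 is a Monday, so Sundays fall on 7, 14, 21, 28; the last is April 28.
At the standard offset (UTC−02:30), 21:30 UTC − 2h30m = 19:00 Wynax Administrative Region standard time.
The standard-time date in Wynax Administrative Region, 2 May 2019, does not fall between 3 November 2018 and 28 April 2019, so daylight saving is not in effect and Wynax Administrative Region is at UTC−02:30.
21:30 UTC − 2h30m = 19:00 Wynax Administrative Region.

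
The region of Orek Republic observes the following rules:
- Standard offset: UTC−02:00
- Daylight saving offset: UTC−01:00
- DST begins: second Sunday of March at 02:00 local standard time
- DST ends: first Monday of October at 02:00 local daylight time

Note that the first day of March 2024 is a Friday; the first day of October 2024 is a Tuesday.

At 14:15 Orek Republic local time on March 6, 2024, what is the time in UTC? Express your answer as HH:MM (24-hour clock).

16:15

1 March 2024 is a Friday, so the first Sunday is March 3 and the second is March 10.
1 October 2024 is a Tuesday, so the first Monday is October 7.
March 6, 2024 is outside the daylight-saving period (10 March – 7 October), so Orek Republic is on standard time, UTC−02:00.
14:15 local + 2h = 16:15 UTC.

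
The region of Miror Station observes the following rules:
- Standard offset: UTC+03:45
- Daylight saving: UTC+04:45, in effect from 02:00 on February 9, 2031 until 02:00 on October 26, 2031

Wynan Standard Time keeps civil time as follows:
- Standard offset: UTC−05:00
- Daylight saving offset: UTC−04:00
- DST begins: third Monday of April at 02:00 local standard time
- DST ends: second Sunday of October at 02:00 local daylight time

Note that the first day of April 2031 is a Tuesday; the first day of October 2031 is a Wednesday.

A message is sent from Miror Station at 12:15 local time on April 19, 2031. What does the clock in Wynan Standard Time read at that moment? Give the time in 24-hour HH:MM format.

April 19, 2031 lies within the daylight-saving period (9 February – 26 October), so Miror Station is on daylight time, UTC+04:45.
12:15 Miror Station − 4h45m = 07:30 UTC.
1 April 2031 is a Tuesday, so the first Monday is April 7 and the third is April 21.
1 October 2031 is a Wednesday, so the first Sunday is October 5 and the second is October 12.
At the standard offset (UTC−05:00), 07:30 UTC − 5h = 02:30 Wynan Standard Time standard time.
The standard-time date in Wynan Standard Time, April 19, 2031, is outside the daylight-saving period (21 April – 12 October), so Wynan Standard Time is on standard time, UTC−05:00.
07:30 UTC − 5h = 02:30 Wynan Standard Time.

02:30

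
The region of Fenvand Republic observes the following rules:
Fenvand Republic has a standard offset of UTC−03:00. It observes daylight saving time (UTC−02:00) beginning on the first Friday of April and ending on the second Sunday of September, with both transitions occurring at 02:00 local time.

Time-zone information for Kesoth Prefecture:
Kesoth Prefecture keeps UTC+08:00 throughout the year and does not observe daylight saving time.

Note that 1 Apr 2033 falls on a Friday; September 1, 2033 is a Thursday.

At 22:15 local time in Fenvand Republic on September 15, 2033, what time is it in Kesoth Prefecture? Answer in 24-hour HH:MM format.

1 April 2033 is a Friday, so the first Friday is April 1.
1 September 2033 is a Thursday, so the first Sunday is September 4 and the second is September 11.
September 15, 2033 is outside the daylight-saving period (1 April – 11 September), so Fenvand Republic is on standard time, UTC−03:00.
22:15 Fenvand Republic + 3h = 01:15 UTC (rolling into the next day, 16 September 2033).
Kesoth Prefecture stays on UTC+08:00 all year.
01:15 UTC + 8h = 09:15 Kesoth Prefecture.

09:15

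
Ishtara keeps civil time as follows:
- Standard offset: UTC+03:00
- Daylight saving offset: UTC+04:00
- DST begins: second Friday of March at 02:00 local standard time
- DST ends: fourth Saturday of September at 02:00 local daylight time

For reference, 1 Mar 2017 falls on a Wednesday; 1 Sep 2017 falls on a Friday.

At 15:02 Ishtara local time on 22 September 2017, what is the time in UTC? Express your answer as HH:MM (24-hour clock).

1 March 2017 is a Wednesday, so the first Friday is March 3 and the second is March 10.
1 September 2017 is a Friday, so the first Saturday is September 2 and the fourth is September 23.
Daylight saving runs 10 March – 23 September; 22 September 2017 is inside that window, so Ishtara is at UTC+04:00.
15:02 local − 4h = 11:02 UTC.

11:02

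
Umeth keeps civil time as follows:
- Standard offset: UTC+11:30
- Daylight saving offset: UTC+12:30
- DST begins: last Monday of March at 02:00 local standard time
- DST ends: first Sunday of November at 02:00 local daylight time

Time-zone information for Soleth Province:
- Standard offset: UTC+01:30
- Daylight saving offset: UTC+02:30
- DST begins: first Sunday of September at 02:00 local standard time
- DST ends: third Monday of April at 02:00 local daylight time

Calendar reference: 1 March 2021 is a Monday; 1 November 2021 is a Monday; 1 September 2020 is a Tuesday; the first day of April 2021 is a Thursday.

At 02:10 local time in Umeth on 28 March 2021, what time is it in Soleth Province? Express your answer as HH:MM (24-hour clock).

1 March 2021 is a Monday, so Mondays fall on 1, 8, 15, 22, 29; the last is March 29.
1 November 2021 is a Monday, so the first Sunday is November 7.
28 March 2021 is outside the daylight-saving period (29 March – 7 November), so Umeth is on standard time, UTC+11:30.
02:10 Umeth − 11h30m = 14:40 UTC (rolling into the previous day, 27 March 2021).
1 September 2020 is a Tuesday, so the first Sunday is September 6.
1 April 2021 is a Thursday, so the first Monday is April 5 and the third is April 19.
At the standard offset (UTC+01:30), 14:40 UTC + 1h30m = 16:10 Soleth Province standard time.
The standard-time date in Soleth Province, 27 March 2021, falls between 6 September 2020 and 19 April 2021, so daylight saving is in effect and Soleth Province is at UTC+02:30.
14:40 UTC + 2h30m = 17:10 Soleth Province.

17:10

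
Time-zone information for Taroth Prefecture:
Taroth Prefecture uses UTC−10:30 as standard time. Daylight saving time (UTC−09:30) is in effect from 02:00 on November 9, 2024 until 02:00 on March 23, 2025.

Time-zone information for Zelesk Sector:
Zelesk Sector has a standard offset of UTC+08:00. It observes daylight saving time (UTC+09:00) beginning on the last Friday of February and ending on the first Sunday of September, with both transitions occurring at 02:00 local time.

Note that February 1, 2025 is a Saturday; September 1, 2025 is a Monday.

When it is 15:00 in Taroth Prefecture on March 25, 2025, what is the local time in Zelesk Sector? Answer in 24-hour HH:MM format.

Daylight saving runs 9 November 2024 – 23 March 2025; March 25, 2025 is outside that window, so Taroth Prefecture is on standard time at UTC−10:30.
15:00 Taroth Prefecture + 10h30m = 01:30 UTC (rolling into the next day, 26 March 2025).
1 February 2025 is a Saturday, so Fridays fall on 7, 14, 21, 28; the last is February 28.
1 September 2025 is a Monday, so the first Sunday is September 7.
At the standard offset (UTC+08:00), 01:30 UTC + 8h = 09:30 Zelesk Sector standard time.
The standard-time date in Zelesk Sector, March 26, 2025, falls between 28 February and 7 September, so daylight saving is in effect and Zelesk Sector is at UTC+09:00.
01:30 UTC + 9h = 10:30 Zelesk Sector.

10:30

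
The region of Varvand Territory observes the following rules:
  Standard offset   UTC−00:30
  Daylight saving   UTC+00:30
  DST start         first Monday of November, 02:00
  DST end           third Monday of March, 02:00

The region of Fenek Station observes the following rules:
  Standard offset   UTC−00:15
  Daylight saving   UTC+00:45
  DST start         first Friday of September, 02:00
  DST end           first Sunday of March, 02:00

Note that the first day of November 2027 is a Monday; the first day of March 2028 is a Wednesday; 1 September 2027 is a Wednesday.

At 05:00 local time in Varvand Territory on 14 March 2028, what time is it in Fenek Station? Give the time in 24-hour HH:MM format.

1 November 2027 is a Monday, so the first Monday is November 1.
1 March 2028 is a Wednesday, so the first Monday is March 6 and the third is March 20.
Daylight saving runs 1 November 2027 – 20 March 2028; 14 March 2028 is inside that window, so Varvand Territory is at UTC+00:30.
05:00 Varvand Territory − 0h30m = 04:30 UTC.
1 September 2027 is a Wednesday, so the first Friday is September 3.
1 March 2028 is a Wednesday, so the first Sunday is March 5.
At the standard offset (UTC−00:15), 04:30 UTC − 0h15m = 04:15 Fenek Station standard time.
The standard-time date in Fenek Station, 14 March 2028, does not fall between 3 September 2027 and 5 March 2028, so daylight saving is not in effect and Fenek Station is at UTC−00:15.
04:30 UTC − 0h15m = 04:15 Fenek Station.

04:15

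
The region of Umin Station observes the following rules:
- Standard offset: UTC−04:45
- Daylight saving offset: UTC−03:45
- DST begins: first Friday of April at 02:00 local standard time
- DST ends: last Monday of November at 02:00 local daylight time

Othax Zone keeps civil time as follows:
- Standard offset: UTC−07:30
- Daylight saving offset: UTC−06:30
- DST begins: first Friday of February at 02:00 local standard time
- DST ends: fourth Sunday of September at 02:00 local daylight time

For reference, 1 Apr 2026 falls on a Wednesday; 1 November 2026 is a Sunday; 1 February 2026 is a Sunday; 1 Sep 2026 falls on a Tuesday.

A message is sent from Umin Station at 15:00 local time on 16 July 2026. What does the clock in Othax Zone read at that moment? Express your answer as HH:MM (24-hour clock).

1 April 2026 is a Wednesday, so the first Friday is April 3.
1 November 2026 is a Sunday, so Mondays fall on 2, 9, 16, 23, 30; the last is November 30.
Daylight saving runs 3 April – 30 November; 16 July 2026 is inside that window, so Umin Station is at UTC−03:45.
15:00 Umin Station + 3h45m = 18:45 UTC.
1 February 2026 is a Sunday, so the first Friday is February 6.
1 September 2026 is a Tuesday, so the first Sunday is September 6 and the fourth is September 27.
At the standard offset (UTC−07:30), 18:45 UTC − 7h30m = 11:15 Othax Zone standard time.
Daylight saving runs 6 February – 27 September; the standard-time date in Othax Zone, 16 July 2026, is inside that window, so Othax Zone is at UTC−06:30.
18:45 UTC − 6h30m = 12:15 Othax Zone.

12:15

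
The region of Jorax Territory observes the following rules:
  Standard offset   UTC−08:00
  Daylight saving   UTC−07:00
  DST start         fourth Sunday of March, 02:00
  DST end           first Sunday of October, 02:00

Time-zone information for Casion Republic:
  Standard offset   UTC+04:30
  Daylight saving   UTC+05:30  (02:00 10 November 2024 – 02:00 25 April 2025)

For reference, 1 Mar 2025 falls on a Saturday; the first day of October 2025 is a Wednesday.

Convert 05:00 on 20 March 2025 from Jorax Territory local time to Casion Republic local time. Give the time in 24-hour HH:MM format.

18:30

1 March 2025 is a Saturday, so the first Sunday is March 2 and the fourth is March 23.
1 October 2025 is a Wednesday, so the first Sunday is October 5.
20 March 2025 is outside the daylight-saving period (23 March – 5 October), so Jorax Territory is on standard time, UTC−08:00.
05:00 Jorax Territory + 8h = 13:00 UTC.
At the standard offset (UTC+04:30), 13:00 UTC + 4h30m = 17:30 Casion Republic standard time.
Daylight saving runs 10 November 2024 – 25 April 2025; the standard-time date in Casion Republic, 20 March 2025, is inside that window, so Casion Republic is at UTC+05:30.
13:00 UTC + 5h30m = 18:30 Casion Republic.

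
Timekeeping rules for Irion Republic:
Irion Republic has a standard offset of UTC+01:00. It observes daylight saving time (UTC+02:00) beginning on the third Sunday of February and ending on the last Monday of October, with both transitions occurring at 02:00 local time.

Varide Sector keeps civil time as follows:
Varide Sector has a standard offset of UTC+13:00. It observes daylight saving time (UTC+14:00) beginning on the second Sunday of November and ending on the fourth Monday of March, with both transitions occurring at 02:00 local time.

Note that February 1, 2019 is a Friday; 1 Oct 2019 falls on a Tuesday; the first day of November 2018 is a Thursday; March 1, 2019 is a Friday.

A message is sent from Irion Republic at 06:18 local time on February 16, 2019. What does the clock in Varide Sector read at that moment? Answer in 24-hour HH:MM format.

1 February 2019 is a Friday, so the first Sunday is February 3 and the third is February 17.
1 October 2019 is a Tuesday, so Mondays fall on 7, 14, 21, 28; the last is October 28.
Daylight saving runs 17 February – 28 October; February 16, 2019 is outside that window, so Irion Republic is on standard time at UTC+01:00.
06:18 Irion Republic − 1h = 05:18 UTC.
1 November 2018 is a Thursday, so the first Sunday is November 4 and the second is November 11.
1 March 2019 is a Friday, so the first Monday is March 4 and the fourth is March 25.
At the standard offset (UTC+13:00), 05:18 UTC + 13h = 18:18 Varide Sector standard time.
Daylight saving runs 11 November 2018 – 25 March 2019; the standard-time date in Varide Sector, February 16, 2019, is inside that window, so Varide Sector is at UTC+14:00.
05:18 UTC + 14h = 19:18 Varide Sector.

19:18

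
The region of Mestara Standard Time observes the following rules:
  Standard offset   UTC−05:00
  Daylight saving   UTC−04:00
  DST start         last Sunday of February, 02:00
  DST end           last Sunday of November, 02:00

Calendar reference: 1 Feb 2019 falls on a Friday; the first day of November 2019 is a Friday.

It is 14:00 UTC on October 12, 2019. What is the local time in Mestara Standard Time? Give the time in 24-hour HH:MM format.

1 February 2019 is a Friday, so Sundays fall on 3, 10, 17, 24; the last is February 24.
1 November 2019 is a Friday, so Sundays fall on 3, 10, 17, 24; the last is November 24.
At the standard offset (UTC−05:00), 14:00 UTC − 5h = 09:00 Mestara Standard Time standard time.
The standard-time date in Mestara Standard Time, October 12, 2019, falls between 24 February and 24 November, so daylight saving is in effect and Mestara Standard Time is at UTC−04:00.
14:00 UTC − 4h = 10:00 local.

10:00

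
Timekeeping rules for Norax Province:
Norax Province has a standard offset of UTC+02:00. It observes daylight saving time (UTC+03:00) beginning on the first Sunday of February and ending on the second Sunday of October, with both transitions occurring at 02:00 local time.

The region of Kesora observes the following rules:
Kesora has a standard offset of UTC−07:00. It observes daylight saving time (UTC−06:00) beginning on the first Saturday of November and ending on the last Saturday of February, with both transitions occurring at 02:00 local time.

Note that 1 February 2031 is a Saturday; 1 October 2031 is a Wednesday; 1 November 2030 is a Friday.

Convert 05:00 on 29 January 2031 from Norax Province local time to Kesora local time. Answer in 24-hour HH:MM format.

1 February 2031 is a Saturday, so the first Sunday is February 2.
1 October 2031 is a Wednesday, so the first Sunday is October 5 and the second is October 12.
29 January 2031 does not fall between 2 February and 12 October, so daylight saving is not in effect and Norax Province is at UTC+02:00.
05:00 Norax Province − 2h = 03:00 UTC.
1 November 2030 is a Friday, so the first Saturday is November 2.
1 February 2031 is a Saturday, so Saturdays fall on 1, 8, 15, 22; the last is February 22.
At the standard offset (UTC−07:00), 03:00 UTC − 7h = 20:00 Kesora standard time (rolling into the previous day, 28 January 2031).
The standard-time date in Kesora, 28 January 2031, lies within the daylight-saving period (2 November 2030 – 22 February 2031), so Kesora is on daylight time, UTC−06:00.
03:00 UTC − 6h = 21:00 Kesora (rolling into the previous day, 28 January 2031).

21:00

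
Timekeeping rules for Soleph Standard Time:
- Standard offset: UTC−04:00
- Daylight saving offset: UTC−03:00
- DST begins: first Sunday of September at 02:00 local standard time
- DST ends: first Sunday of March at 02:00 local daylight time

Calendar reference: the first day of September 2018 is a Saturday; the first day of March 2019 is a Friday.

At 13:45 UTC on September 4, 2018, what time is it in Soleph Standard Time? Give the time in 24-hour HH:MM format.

1 September 2018 is a Saturday, so the first Sunday is September 2.
1 March 2019 is a Friday, so the first Sunday is March 3.
At the standard offset (UTC−04:00), 13:45 UTC − 4h = 09:45 Soleph Standard Time standard time.
The standard-time date in Soleph Standard Time, September 4, 2018, lies within the daylight-saving period (2 September 2018 – 3 March 2019), so Soleph Standard Time is on daylight time, UTC−03:00.
13:45 UTC − 3h = 10:45 local.

10:45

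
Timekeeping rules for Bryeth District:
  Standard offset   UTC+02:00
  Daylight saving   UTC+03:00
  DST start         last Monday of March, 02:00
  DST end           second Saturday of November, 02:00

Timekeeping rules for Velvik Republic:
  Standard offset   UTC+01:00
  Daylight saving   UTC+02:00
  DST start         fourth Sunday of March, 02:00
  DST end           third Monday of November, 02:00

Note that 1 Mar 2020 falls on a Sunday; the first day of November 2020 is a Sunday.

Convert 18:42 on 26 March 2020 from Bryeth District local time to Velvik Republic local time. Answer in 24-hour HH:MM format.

1 March 2020 is a Sunday, so Mondays fall on 2, 9, 16, 23, 30; the last is March 30.
1 November 2020 is a Sunday, so the first Saturday is November 7 and the second is November 14.
26 March 2020 does not fall between 30 March and 14 November, so daylight saving is not in effect and Bryeth District is at UTC+02:00.
18:42 Bryeth District − 2h = 16:42 UTC.
1 March 2020 is a Sunday, so the first Sunday is March 1 and the fourth is March 22.
1 November 2020 is a Sunday, so the first Monday is November 2 and the third is November 16.
At the standard offset (UTC+01:00), 16:42 UTC + 1h = 17:42 Velvik Republic standard time.
Daylight saving runs 22 March – 16 November; the standard-time date in Velvik Republic, 26 March 2020, is inside that window, so Velvik Republic is at UTC+02:00.
16:42 UTC + 2h = 18:42 Velvik Republic.

18:42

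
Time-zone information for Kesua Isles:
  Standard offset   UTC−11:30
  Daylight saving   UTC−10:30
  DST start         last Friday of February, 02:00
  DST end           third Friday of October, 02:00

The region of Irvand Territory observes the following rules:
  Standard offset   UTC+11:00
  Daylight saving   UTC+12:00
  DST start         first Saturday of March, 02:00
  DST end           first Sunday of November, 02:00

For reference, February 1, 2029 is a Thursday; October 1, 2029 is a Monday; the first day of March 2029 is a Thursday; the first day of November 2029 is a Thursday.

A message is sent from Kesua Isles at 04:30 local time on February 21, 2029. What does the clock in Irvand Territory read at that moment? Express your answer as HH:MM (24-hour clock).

1 February 2029 is a Thursday, so Fridays fall on 2, 9, 16, 23; the last is February 23.
1 October 2029 is a Monday, so the first Friday is October 5 and the third is October 19.
February 21, 2029 does not fall between 23 February and 19 October, so daylight saving is not in effect and Kesua Isles is at UTC−11:30.
04:30 Kesua Isles + 11h30m = 16:00 UTC.
1 March 2029 is a Thursday, so the first Saturday is March 3.
1 November 2029 is a Thursday, so the first Sunday is November 4.
At the standard offset (UTC+11:00), 16:00 UTC + 11h = 03:00 Irvand Territory standard time (rolling into the next day, 22 February 2029).
The standard-time date in Irvand Territory, February 22, 2029, does not fall between 3 March and 4 November, so daylight saving is not in effect and Irvand Territory is at UTC+11:00.
16:00 UTC + 11h = 03:00 Irvand Territory (rolling into the next day, 22 February 2029).

03:00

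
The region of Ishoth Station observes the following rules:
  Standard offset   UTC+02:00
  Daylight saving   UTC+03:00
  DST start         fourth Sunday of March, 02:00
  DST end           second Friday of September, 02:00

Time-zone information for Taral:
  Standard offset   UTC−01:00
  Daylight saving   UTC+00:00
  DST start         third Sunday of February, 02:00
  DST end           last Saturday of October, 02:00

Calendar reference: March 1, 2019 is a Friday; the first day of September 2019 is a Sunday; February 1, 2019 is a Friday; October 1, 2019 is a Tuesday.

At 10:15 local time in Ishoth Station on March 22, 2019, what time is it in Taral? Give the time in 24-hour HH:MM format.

1 March 2019 is a Friday, so the first Sunday is March 3 and the fourth is March 24.
1 September 2019 is a Sunday, so the first Friday is September 6 and the second is September 13.
March 22, 2019 does not fall between 24 March and 13 September, so daylight saving is not in effect and Ishoth Station is at UTC+02:00.
10:15 Ishoth Station − 2h = 08:15 UTC.
1 February 2019 is a Friday, so the first Sunday is February 3 and the third is February 17.
1 October 2019 is a Tuesday, so Saturdays fall on 5, 12, 19, 26; the last is October 26.
At the standard offset (UTC−01:00), 08:15 UTC − 1h = 07:15 Taral standard time.
Daylight saving runs 17 February – 26 October; the standard-time date in Taral, March 22, 2019, is inside that window, so Taral is at UTC+00:00.
08:15 UTC + 0h = 08:15 Taral.

08:15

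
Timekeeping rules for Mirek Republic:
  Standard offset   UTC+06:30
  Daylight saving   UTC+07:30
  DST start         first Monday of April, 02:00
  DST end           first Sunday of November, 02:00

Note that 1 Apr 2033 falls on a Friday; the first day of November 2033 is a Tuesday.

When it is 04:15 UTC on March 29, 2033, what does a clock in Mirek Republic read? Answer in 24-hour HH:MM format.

10:45

1 April 2033 is a Friday, so the first Monday is April 4.
1 November 2033 is a Tuesday, so the first Sunday is November 6.
At the standard offset (UTC+06:30), 04:15 UTC + 6h30m = 10:45 Mirek Republic standard time.
Daylight saving runs 4 April – 6 November; the standard-time date in Mirek Republic, March 29, 2033, is outside that window, so Mirek Republic is on standard time at UTC+06:30.
04:15 UTC + 6h30m = 10:45 local.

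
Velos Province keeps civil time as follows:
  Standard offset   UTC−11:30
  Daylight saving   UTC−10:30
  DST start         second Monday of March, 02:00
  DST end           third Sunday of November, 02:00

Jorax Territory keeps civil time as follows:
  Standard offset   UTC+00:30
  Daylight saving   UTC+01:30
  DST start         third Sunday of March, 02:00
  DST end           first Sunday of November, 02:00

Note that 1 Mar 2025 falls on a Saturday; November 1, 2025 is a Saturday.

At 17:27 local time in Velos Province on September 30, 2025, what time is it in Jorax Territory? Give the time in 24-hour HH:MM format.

05:27

1 March 2025 is a Saturday, so the first Monday is March 3 and the second is March 10.
1 November 2025 is a Saturday, so the first Sunday is November 2 and the third is November 16.
September 30, 2025 falls between 10 March and 16 November, so daylight saving is in effect and Velos Province is at UTC−10:30.
17:27 Velos Province + 10h30m = 03:57 UTC (rolling into the next day, 1 October 2025).
1 March 2025 is a Saturday, so the first Sunday is March 2 and the third is March 16.
1 November 2025 is a Saturday, so the first Sunday is November 2.
At the standard offset (UTC+00:30), 03:57 UTC + 0h30m = 04:27 Jorax Territory standard time.
Daylight saving runs 16 March – 2 November; the standard-time date in Jorax Territory, October 1, 2025, is inside that window, so Jorax Territory is at UTC+01:30.
03:57 UTC + 1h30m = 05:27 Jorax Territory.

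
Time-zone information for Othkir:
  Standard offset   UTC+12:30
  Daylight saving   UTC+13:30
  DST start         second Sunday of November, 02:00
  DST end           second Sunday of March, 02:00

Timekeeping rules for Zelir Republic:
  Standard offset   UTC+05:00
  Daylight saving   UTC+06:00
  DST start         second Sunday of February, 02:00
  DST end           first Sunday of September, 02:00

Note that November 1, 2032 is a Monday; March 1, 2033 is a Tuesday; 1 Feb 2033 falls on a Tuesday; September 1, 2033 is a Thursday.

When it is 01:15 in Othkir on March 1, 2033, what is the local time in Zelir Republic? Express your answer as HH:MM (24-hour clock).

1 November 2032 is a Monday, so the first Sunday is November 7 and the second is November 14.
1 March 2033 is a Tuesday, so the first Sunday is March 6 and the second is March 13.
March 1, 2033 lies within the daylight-saving period (14 November 2032 – 13 March 2033), so Othkir is on daylight time, UTC+13:30.
01:15 Othkir − 13h30m = 11:45 UTC (rolling into the previous day, 28 February 2033).
1 February 2033 is a Tuesday, so the first Sunday is February 6 and the second is February 13.
1 September 2033 is a Thursday, so the first Sunday is September 4.
At the standard offset (UTC+05:00), 11:45 UTC + 5h = 16:45 Zelir Republic standard time.
The standard-time date in Zelir Republic, February 28, 2033, falls between 13 February and 4 September, so daylight saving is in effect and Zelir Republic is at UTC+06:00.
11:45 UTC + 6h = 17:45 Zelir Republic.

17:45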